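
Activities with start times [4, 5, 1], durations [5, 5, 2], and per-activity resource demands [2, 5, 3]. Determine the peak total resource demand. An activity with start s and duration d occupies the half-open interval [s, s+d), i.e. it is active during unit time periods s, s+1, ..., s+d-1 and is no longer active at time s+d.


Each activity i is active on [start_i, start_i + duration_i).
Compute total resource usage per time slot:
  t=0: active resources = [], total = 0
  t=1: active resources = [3], total = 3
  t=2: active resources = [3], total = 3
  t=3: active resources = [], total = 0
  t=4: active resources = [2], total = 2
  t=5: active resources = [2, 5], total = 7
  t=6: active resources = [2, 5], total = 7
  t=7: active resources = [2, 5], total = 7
  t=8: active resources = [2, 5], total = 7
  t=9: active resources = [5], total = 5
Peak resource demand = 7

7


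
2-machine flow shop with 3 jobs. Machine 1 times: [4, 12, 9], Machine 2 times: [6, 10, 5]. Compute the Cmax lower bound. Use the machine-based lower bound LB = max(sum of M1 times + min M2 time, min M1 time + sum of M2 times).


LB1 = sum(M1 times) + min(M2 times) = 25 + 5 = 30
LB2 = min(M1 times) + sum(M2 times) = 4 + 21 = 25
Lower bound = max(LB1, LB2) = max(30, 25) = 30

30


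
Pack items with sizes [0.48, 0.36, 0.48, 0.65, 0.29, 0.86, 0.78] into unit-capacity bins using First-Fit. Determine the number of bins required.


Place items sequentially using First-Fit:
  Item 0.48 -> new Bin 1
  Item 0.36 -> Bin 1 (now 0.84)
  Item 0.48 -> new Bin 2
  Item 0.65 -> new Bin 3
  Item 0.29 -> Bin 2 (now 0.77)
  Item 0.86 -> new Bin 4
  Item 0.78 -> new Bin 5
Total bins used = 5

5


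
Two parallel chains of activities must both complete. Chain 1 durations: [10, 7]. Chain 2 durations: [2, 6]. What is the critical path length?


Path A total = 10 + 7 = 17
Path B total = 2 + 6 = 8
Critical path = longest path = max(17, 8) = 17

17


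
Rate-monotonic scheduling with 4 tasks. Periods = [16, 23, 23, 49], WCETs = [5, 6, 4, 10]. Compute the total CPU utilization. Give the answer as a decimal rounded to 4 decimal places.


Compute individual utilizations (exact fractions):
  Task 1: C/T = 5/16 (approx. 0.3125)
  Task 2: C/T = 6/23 (approx. 0.2609)
  Task 3: C/T = 4/23 (approx. 0.1739)
  Task 4: C/T = 10/49 (approx. 0.2041)
Total utilization U = 5/16 + 6/23 + 4/23 + 10/49 = 17155/18032
Rounded to 4 decimal places: U = 0.9514
RM (Liu & Layland) bound for 4 tasks = 0.756828; compare with U = 17155/18032 (approx. 0.951364)
bound < U <= 1, so the RM sufficient condition is not met (inconclusive; an exact test such as response-time analysis is needed).

0.9514


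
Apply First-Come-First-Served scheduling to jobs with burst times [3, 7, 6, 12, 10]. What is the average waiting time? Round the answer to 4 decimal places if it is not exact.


FCFS order (as given): [3, 7, 6, 12, 10]
Waiting times:
  Job 1: wait = 0
  Job 2: wait = 3
  Job 3: wait = 10
  Job 4: wait = 16
  Job 5: wait = 28
Sum of waiting times = 57
Average waiting time = 57/5 = 11.4

11.4


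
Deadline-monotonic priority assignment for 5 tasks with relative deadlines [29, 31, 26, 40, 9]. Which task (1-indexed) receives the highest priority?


Sort tasks by relative deadline (ascending):
  Task 5: deadline = 9
  Task 3: deadline = 26
  Task 1: deadline = 29
  Task 2: deadline = 31
  Task 4: deadline = 40
Priority order (highest first): [5, 3, 1, 2, 4]
Highest priority task = 5

5


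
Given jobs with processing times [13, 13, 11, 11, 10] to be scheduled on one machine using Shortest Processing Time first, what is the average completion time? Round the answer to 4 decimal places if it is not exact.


Sort jobs by processing time (SPT order): [10, 11, 11, 13, 13]
Compute completion times sequentially:
  Job 1: processing = 10, completes at 10
  Job 2: processing = 11, completes at 21
  Job 3: processing = 11, completes at 32
  Job 4: processing = 13, completes at 45
  Job 5: processing = 13, completes at 58
Sum of completion times = 166
Average completion time = 166/5 = 33.2

33.2


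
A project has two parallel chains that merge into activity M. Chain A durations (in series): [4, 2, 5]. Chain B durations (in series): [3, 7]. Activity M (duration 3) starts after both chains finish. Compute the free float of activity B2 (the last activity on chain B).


ES(B2) = sum of predecessors on chain B = 3
EF(B2) = ES + duration = 3 + 7 = 10
Successor of B2 is M. ES(M) = max(sum(A), sum(B)) = max(11, 10) = 11
Free float = ES(successor) - EF(current) = 11 - 10 = 1

1


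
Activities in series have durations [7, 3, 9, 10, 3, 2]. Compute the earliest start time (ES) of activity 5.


Activity 5 starts after activities 1 through 4 complete.
Predecessor durations: [7, 3, 9, 10]
ES = 7 + 3 + 9 + 10 = 29

29


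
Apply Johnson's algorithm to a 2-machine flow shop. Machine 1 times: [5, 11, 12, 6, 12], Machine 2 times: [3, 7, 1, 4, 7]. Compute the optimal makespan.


Apply Johnson's rule:
  Group 1 (a <= b): []
  Group 2 (a > b): [(2, 11, 7), (5, 12, 7), (4, 6, 4), (1, 5, 3), (3, 12, 1)]
Optimal job order: [2, 5, 4, 1, 3]
Schedule:
  Job 2: M1 done at 11, M2 done at 18
  Job 5: M1 done at 23, M2 done at 30
  Job 4: M1 done at 29, M2 done at 34
  Job 1: M1 done at 34, M2 done at 37
  Job 3: M1 done at 46, M2 done at 47
Makespan = 47

47


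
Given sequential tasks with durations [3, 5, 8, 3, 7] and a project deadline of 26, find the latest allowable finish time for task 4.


LF(activity 4) = deadline - sum of successor durations
Successors: activities 5 through 5 with durations [7]
Sum of successor durations = 7
LF = 26 - 7 = 19

19


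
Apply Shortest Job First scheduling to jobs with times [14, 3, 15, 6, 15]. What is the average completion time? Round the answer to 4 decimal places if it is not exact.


SJF order (ascending): [3, 6, 14, 15, 15]
Completion times:
  Job 1: burst=3, C=3
  Job 2: burst=6, C=9
  Job 3: burst=14, C=23
  Job 4: burst=15, C=38
  Job 5: burst=15, C=53
Average completion = 126/5 = 25.2

25.2


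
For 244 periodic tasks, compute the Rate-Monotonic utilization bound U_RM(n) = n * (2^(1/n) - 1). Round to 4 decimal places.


Compute 2^(1/244) = 1.0028448059
Subtract 1: 1.0028448059 - 1 = 0.0028448059
Multiply by n: 244 * 0.0028448059 = 0.6941326396
Round to 4 dp: 0.6941

0.6941


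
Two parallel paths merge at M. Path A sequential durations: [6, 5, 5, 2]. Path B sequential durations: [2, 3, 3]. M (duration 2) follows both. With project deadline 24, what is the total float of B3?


Forward pass: ES(B3) = sum of predecessors on chain B = 5
EF = ES + duration = 5 + 3 = 8
Backward pass: LF(M) = deadline = 24; LS(M) = 24 - 2 = 22
LF(B3) = LS(M) - sum(successors on chain B) = 22 - 0 = 22
LS = LF - duration = 22 - 3 = 19
Total float = LS - ES = 19 - 5 = 14

14


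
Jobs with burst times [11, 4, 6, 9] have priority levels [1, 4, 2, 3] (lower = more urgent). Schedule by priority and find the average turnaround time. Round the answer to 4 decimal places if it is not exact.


Sort by priority (ascending = highest first):
Order: [(1, 11), (2, 6), (3, 9), (4, 4)]
Completion times:
  Priority 1, burst=11, C=11
  Priority 2, burst=6, C=17
  Priority 3, burst=9, C=26
  Priority 4, burst=4, C=30
Average turnaround = 84/4 = 21.0

21.0


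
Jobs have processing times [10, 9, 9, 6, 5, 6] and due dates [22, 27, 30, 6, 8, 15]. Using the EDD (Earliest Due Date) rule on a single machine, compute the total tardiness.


Sort by due date (EDD order): [(6, 6), (5, 8), (6, 15), (10, 22), (9, 27), (9, 30)]
Compute completion times and tardiness:
  Job 1: p=6, d=6, C=6, tardiness=max(0,6-6)=0
  Job 2: p=5, d=8, C=11, tardiness=max(0,11-8)=3
  Job 3: p=6, d=15, C=17, tardiness=max(0,17-15)=2
  Job 4: p=10, d=22, C=27, tardiness=max(0,27-22)=5
  Job 5: p=9, d=27, C=36, tardiness=max(0,36-27)=9
  Job 6: p=9, d=30, C=45, tardiness=max(0,45-30)=15
Total tardiness = 34

34


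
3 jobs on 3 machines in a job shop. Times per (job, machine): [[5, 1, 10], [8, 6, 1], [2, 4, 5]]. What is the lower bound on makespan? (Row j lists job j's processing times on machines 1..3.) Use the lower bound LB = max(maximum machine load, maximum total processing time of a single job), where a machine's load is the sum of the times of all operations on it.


Machine loads:
  Machine 1: 5 + 8 + 2 = 15
  Machine 2: 1 + 6 + 4 = 11
  Machine 3: 10 + 1 + 5 = 16
Max machine load = 16
Job totals:
  Job 1: 16
  Job 2: 15
  Job 3: 11
Max job total = 16
Lower bound = max(16, 16) = 16

16


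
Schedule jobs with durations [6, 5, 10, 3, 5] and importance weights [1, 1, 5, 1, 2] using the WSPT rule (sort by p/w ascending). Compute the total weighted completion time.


Compute p/w ratios and sort ascending (WSPT): [(10, 5), (5, 2), (3, 1), (5, 1), (6, 1)]
Compute weighted completion times:
  Job (p=10,w=5): C=10, w*C=5*10=50
  Job (p=5,w=2): C=15, w*C=2*15=30
  Job (p=3,w=1): C=18, w*C=1*18=18
  Job (p=5,w=1): C=23, w*C=1*23=23
  Job (p=6,w=1): C=29, w*C=1*29=29
Total weighted completion time = 150

150


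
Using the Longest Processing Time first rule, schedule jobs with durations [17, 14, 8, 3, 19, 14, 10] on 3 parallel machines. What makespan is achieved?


Sort jobs in decreasing order (LPT): [19, 17, 14, 14, 10, 8, 3]
Assign each job to the least loaded machine:
  Machine 1: jobs [19, 8, 3], load = 30
  Machine 2: jobs [17, 10], load = 27
  Machine 3: jobs [14, 14], load = 28
Makespan = max load = 30

30


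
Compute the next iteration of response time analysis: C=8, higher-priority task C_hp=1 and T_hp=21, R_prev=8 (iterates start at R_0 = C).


R_next = C + ceil(R_prev / T_hp) * C_hp
ceil(8 / 21) = ceil(0.381) = 1
Interference = 1 * 1 = 1
R_next = 8 + 1 = 9

9


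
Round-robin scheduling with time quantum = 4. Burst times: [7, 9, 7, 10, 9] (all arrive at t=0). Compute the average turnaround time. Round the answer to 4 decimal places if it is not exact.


Time quantum = 4
Execution trace:
  J1 runs 4 units, time = 4
  J2 runs 4 units, time = 8
  J3 runs 4 units, time = 12
  J4 runs 4 units, time = 16
  J5 runs 4 units, time = 20
  J1 runs 3 units, time = 23
  J2 runs 4 units, time = 27
  J3 runs 3 units, time = 30
  J4 runs 4 units, time = 34
  J5 runs 4 units, time = 38
  J2 runs 1 units, time = 39
  J4 runs 2 units, time = 41
  J5 runs 1 units, time = 42
Finish times: [23, 39, 30, 41, 42]
Average turnaround = 175/5 = 35.0

35.0


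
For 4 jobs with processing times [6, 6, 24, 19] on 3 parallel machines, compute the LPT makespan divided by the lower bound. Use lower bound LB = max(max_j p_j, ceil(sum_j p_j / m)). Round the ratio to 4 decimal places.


LPT order: [24, 19, 6, 6]
Machine loads after assignment: [24, 19, 12]
LPT makespan = 24
Lower bound = max(max_job, ceil(total/3)) = max(24, 19) = 24
Ratio = 24 / 24 = 1.0

1.0


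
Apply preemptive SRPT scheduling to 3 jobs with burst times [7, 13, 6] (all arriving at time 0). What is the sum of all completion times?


Since all jobs arrive at t=0, SRPT equals SPT ordering.
SPT order: [6, 7, 13]
Completion times:
  Job 1: p=6, C=6
  Job 2: p=7, C=13
  Job 3: p=13, C=26
Total completion time = 6 + 13 + 26 = 45

45


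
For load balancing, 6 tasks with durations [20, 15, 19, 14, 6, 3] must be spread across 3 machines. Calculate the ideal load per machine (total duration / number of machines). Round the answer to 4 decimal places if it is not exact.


Total processing time = 20 + 15 + 19 + 14 + 6 + 3 = 77
Number of machines = 3
Ideal balanced load = 77 / 3 = 25.6667

25.6667


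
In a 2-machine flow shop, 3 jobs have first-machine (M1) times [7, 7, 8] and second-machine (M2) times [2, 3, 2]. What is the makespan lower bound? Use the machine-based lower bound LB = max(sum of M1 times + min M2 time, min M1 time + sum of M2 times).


LB1 = sum(M1 times) + min(M2 times) = 22 + 2 = 24
LB2 = min(M1 times) + sum(M2 times) = 7 + 7 = 14
Lower bound = max(LB1, LB2) = max(24, 14) = 24

24


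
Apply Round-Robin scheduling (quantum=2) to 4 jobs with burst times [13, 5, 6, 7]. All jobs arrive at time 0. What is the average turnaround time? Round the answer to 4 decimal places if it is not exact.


Time quantum = 2
Execution trace:
  J1 runs 2 units, time = 2
  J2 runs 2 units, time = 4
  J3 runs 2 units, time = 6
  J4 runs 2 units, time = 8
  J1 runs 2 units, time = 10
  J2 runs 2 units, time = 12
  J3 runs 2 units, time = 14
  J4 runs 2 units, time = 16
  J1 runs 2 units, time = 18
  J2 runs 1 units, time = 19
  J3 runs 2 units, time = 21
  J4 runs 2 units, time = 23
  J1 runs 2 units, time = 25
  J4 runs 1 units, time = 26
  J1 runs 2 units, time = 28
  J1 runs 2 units, time = 30
  J1 runs 1 units, time = 31
Finish times: [31, 19, 21, 26]
Average turnaround = 97/4 = 24.25

24.25


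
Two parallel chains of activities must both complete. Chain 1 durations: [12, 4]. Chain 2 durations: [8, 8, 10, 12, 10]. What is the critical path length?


Path A total = 12 + 4 = 16
Path B total = 8 + 8 + 10 + 12 + 10 = 48
Critical path = longest path = max(16, 48) = 48

48


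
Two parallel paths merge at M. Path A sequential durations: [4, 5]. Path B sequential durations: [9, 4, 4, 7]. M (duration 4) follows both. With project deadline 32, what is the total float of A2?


Forward pass: ES(A2) = sum of predecessors on chain A = 4
EF = ES + duration = 4 + 5 = 9
Backward pass: LF(M) = deadline = 32; LS(M) = 32 - 4 = 28
LF(A2) = LS(M) - sum(successors on chain A) = 28 - 0 = 28
LS = LF - duration = 28 - 5 = 23
Total float = LS - ES = 23 - 4 = 19

19


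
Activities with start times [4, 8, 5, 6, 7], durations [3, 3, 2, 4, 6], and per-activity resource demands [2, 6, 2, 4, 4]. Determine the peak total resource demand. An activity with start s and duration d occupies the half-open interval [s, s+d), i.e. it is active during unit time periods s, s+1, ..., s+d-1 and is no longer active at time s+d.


Each activity i is active on [start_i, start_i + duration_i).
Compute total resource usage per time slot:
  t=0: active resources = [], total = 0
  t=1: active resources = [], total = 0
  t=2: active resources = [], total = 0
  t=3: active resources = [], total = 0
  t=4: active resources = [2], total = 2
  t=5: active resources = [2, 2], total = 4
  t=6: active resources = [2, 2, 4], total = 8
  t=7: active resources = [4, 4], total = 8
  t=8: active resources = [6, 4, 4], total = 14
  t=9: active resources = [6, 4, 4], total = 14
  t=10: active resources = [6, 4], total = 10
  t=11: active resources = [4], total = 4
  t=12: active resources = [4], total = 4
Peak resource demand = 14

14


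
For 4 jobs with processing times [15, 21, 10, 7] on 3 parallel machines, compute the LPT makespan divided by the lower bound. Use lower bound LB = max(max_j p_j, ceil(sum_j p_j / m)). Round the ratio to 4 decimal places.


LPT order: [21, 15, 10, 7]
Machine loads after assignment: [21, 15, 17]
LPT makespan = 21
Lower bound = max(max_job, ceil(total/3)) = max(21, 18) = 21
Ratio = 21 / 21 = 1.0

1.0


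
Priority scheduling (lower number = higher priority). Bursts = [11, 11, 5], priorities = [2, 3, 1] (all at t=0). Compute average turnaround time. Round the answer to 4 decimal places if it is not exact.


Sort by priority (ascending = highest first):
Order: [(1, 5), (2, 11), (3, 11)]
Completion times:
  Priority 1, burst=5, C=5
  Priority 2, burst=11, C=16
  Priority 3, burst=11, C=27
Average turnaround = 48/3 = 16.0

16.0


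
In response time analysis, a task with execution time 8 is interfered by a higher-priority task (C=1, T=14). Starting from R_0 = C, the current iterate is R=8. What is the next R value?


R_next = C + ceil(R_prev / T_hp) * C_hp
ceil(8 / 14) = ceil(0.5714) = 1
Interference = 1 * 1 = 1
R_next = 8 + 1 = 9

9


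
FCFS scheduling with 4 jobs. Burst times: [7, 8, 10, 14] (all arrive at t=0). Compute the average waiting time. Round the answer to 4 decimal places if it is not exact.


FCFS order (as given): [7, 8, 10, 14]
Waiting times:
  Job 1: wait = 0
  Job 2: wait = 7
  Job 3: wait = 15
  Job 4: wait = 25
Sum of waiting times = 47
Average waiting time = 47/4 = 11.75

11.75


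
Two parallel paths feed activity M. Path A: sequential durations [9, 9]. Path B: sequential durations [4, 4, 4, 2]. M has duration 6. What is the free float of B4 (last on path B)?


ES(B4) = sum of predecessors on chain B = 12
EF(B4) = ES + duration = 12 + 2 = 14
Successor of B4 is M. ES(M) = max(sum(A), sum(B)) = max(18, 14) = 18
Free float = ES(successor) - EF(current) = 18 - 14 = 4

4


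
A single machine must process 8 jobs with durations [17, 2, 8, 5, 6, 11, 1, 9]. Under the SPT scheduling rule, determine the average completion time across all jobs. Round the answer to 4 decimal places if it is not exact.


Sort jobs by processing time (SPT order): [1, 2, 5, 6, 8, 9, 11, 17]
Compute completion times sequentially:
  Job 1: processing = 1, completes at 1
  Job 2: processing = 2, completes at 3
  Job 3: processing = 5, completes at 8
  Job 4: processing = 6, completes at 14
  Job 5: processing = 8, completes at 22
  Job 6: processing = 9, completes at 31
  Job 7: processing = 11, completes at 42
  Job 8: processing = 17, completes at 59
Sum of completion times = 180
Average completion time = 180/8 = 22.5

22.5


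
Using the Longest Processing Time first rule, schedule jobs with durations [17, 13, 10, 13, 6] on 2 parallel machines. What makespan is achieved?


Sort jobs in decreasing order (LPT): [17, 13, 13, 10, 6]
Assign each job to the least loaded machine:
  Machine 1: jobs [17, 10], load = 27
  Machine 2: jobs [13, 13, 6], load = 32
Makespan = max load = 32

32


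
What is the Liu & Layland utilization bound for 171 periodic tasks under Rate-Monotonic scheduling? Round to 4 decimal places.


Compute 2^(1/171) = 1.0040617188
Subtract 1: 1.0040617188 - 1 = 0.0040617188
Multiply by n: 171 * 0.0040617188 = 0.6945539148
Round to 4 dp: 0.6946

0.6946


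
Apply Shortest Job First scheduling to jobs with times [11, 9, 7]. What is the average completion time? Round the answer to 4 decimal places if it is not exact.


SJF order (ascending): [7, 9, 11]
Completion times:
  Job 1: burst=7, C=7
  Job 2: burst=9, C=16
  Job 3: burst=11, C=27
Average completion = 50/3 = 16.6667

16.6667


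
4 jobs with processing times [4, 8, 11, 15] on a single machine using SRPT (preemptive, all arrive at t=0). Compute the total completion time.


Since all jobs arrive at t=0, SRPT equals SPT ordering.
SPT order: [4, 8, 11, 15]
Completion times:
  Job 1: p=4, C=4
  Job 2: p=8, C=12
  Job 3: p=11, C=23
  Job 4: p=15, C=38
Total completion time = 4 + 12 + 23 + 38 = 77

77


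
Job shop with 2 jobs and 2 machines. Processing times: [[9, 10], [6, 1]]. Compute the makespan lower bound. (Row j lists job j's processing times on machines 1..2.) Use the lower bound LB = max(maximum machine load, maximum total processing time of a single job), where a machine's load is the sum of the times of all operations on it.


Machine loads:
  Machine 1: 9 + 6 = 15
  Machine 2: 10 + 1 = 11
Max machine load = 15
Job totals:
  Job 1: 19
  Job 2: 7
Max job total = 19
Lower bound = max(15, 19) = 19

19


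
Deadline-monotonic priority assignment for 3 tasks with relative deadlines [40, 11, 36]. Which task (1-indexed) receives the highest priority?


Sort tasks by relative deadline (ascending):
  Task 2: deadline = 11
  Task 3: deadline = 36
  Task 1: deadline = 40
Priority order (highest first): [2, 3, 1]
Highest priority task = 2

2


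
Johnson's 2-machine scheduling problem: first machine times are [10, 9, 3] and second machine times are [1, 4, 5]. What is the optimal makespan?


Apply Johnson's rule:
  Group 1 (a <= b): [(3, 3, 5)]
  Group 2 (a > b): [(2, 9, 4), (1, 10, 1)]
Optimal job order: [3, 2, 1]
Schedule:
  Job 3: M1 done at 3, M2 done at 8
  Job 2: M1 done at 12, M2 done at 16
  Job 1: M1 done at 22, M2 done at 23
Makespan = 23

23


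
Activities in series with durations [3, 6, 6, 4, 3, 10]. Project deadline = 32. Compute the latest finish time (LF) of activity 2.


LF(activity 2) = deadline - sum of successor durations
Successors: activities 3 through 6 with durations [6, 4, 3, 10]
Sum of successor durations = 23
LF = 32 - 23 = 9

9


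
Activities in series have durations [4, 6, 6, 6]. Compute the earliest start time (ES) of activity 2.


Activity 2 starts after activities 1 through 1 complete.
Predecessor durations: [4]
ES = 4 = 4

4


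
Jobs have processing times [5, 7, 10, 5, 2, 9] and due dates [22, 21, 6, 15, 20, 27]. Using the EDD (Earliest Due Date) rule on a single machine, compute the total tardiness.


Sort by due date (EDD order): [(10, 6), (5, 15), (2, 20), (7, 21), (5, 22), (9, 27)]
Compute completion times and tardiness:
  Job 1: p=10, d=6, C=10, tardiness=max(0,10-6)=4
  Job 2: p=5, d=15, C=15, tardiness=max(0,15-15)=0
  Job 3: p=2, d=20, C=17, tardiness=max(0,17-20)=0
  Job 4: p=7, d=21, C=24, tardiness=max(0,24-21)=3
  Job 5: p=5, d=22, C=29, tardiness=max(0,29-22)=7
  Job 6: p=9, d=27, C=38, tardiness=max(0,38-27)=11
Total tardiness = 25

25


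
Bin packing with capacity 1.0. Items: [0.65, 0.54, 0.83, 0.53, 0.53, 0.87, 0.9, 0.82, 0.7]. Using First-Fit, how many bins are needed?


Place items sequentially using First-Fit:
  Item 0.65 -> new Bin 1
  Item 0.54 -> new Bin 2
  Item 0.83 -> new Bin 3
  Item 0.53 -> new Bin 4
  Item 0.53 -> new Bin 5
  Item 0.87 -> new Bin 6
  Item 0.9 -> new Bin 7
  Item 0.82 -> new Bin 8
  Item 0.7 -> new Bin 9
Total bins used = 9

9


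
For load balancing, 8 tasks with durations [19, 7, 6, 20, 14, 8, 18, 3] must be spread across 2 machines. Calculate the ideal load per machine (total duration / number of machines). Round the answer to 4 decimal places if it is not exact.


Total processing time = 19 + 7 + 6 + 20 + 14 + 8 + 18 + 3 = 95
Number of machines = 2
Ideal balanced load = 95 / 2 = 47.5

47.5


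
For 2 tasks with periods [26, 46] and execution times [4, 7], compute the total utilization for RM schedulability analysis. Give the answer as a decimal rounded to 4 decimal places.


Compute individual utilizations (exact fractions):
  Task 1: C/T = 4/26 = 2/13 (approx. 0.1538)
  Task 2: C/T = 7/46 (approx. 0.1522)
Total utilization U = 2/13 + 7/46 = 183/598
Rounded to 4 decimal places: U = 0.3060
RM (Liu & Layland) bound for 2 tasks = 0.828427; compare with U = 183/598 (approx. 0.306020)
U <= bound, so schedulable by RM sufficient condition.

0.3060


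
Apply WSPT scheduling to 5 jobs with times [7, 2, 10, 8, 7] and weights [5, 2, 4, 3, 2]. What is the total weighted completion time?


Compute p/w ratios and sort ascending (WSPT): [(2, 2), (7, 5), (10, 4), (8, 3), (7, 2)]
Compute weighted completion times:
  Job (p=2,w=2): C=2, w*C=2*2=4
  Job (p=7,w=5): C=9, w*C=5*9=45
  Job (p=10,w=4): C=19, w*C=4*19=76
  Job (p=8,w=3): C=27, w*C=3*27=81
  Job (p=7,w=2): C=34, w*C=2*34=68
Total weighted completion time = 274

274


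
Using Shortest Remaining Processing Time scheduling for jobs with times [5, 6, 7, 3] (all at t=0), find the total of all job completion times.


Since all jobs arrive at t=0, SRPT equals SPT ordering.
SPT order: [3, 5, 6, 7]
Completion times:
  Job 1: p=3, C=3
  Job 2: p=5, C=8
  Job 3: p=6, C=14
  Job 4: p=7, C=21
Total completion time = 3 + 8 + 14 + 21 = 46

46


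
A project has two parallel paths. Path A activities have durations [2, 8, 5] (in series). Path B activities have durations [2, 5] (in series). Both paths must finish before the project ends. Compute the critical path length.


Path A total = 2 + 8 + 5 = 15
Path B total = 2 + 5 = 7
Critical path = longest path = max(15, 7) = 15

15


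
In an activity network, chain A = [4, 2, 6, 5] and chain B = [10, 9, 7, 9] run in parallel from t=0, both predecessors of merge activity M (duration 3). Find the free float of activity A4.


ES(A4) = sum of predecessors on chain A = 12
EF(A4) = ES + duration = 12 + 5 = 17
Successor of A4 is M. ES(M) = max(sum(A), sum(B)) = max(17, 35) = 35
Free float = ES(successor) - EF(current) = 35 - 17 = 18

18


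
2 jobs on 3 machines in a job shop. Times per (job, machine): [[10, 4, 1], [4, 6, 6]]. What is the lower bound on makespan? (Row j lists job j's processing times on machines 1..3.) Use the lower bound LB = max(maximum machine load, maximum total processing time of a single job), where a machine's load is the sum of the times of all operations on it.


Machine loads:
  Machine 1: 10 + 4 = 14
  Machine 2: 4 + 6 = 10
  Machine 3: 1 + 6 = 7
Max machine load = 14
Job totals:
  Job 1: 15
  Job 2: 16
Max job total = 16
Lower bound = max(14, 16) = 16

16


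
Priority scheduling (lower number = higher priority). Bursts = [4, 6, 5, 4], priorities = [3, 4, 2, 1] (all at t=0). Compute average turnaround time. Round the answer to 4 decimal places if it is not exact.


Sort by priority (ascending = highest first):
Order: [(1, 4), (2, 5), (3, 4), (4, 6)]
Completion times:
  Priority 1, burst=4, C=4
  Priority 2, burst=5, C=9
  Priority 3, burst=4, C=13
  Priority 4, burst=6, C=19
Average turnaround = 45/4 = 11.25

11.25


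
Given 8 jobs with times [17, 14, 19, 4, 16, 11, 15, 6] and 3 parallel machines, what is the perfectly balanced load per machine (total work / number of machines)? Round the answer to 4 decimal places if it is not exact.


Total processing time = 17 + 14 + 19 + 4 + 16 + 11 + 15 + 6 = 102
Number of machines = 3
Ideal balanced load = 102 / 3 = 34.0

34.0


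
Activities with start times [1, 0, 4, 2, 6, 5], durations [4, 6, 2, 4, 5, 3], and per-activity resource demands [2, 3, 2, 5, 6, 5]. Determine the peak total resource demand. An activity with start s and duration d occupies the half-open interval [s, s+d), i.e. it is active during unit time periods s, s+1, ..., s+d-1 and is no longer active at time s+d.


Each activity i is active on [start_i, start_i + duration_i).
Compute total resource usage per time slot:
  t=0: active resources = [3], total = 3
  t=1: active resources = [2, 3], total = 5
  t=2: active resources = [2, 3, 5], total = 10
  t=3: active resources = [2, 3, 5], total = 10
  t=4: active resources = [2, 3, 2, 5], total = 12
  t=5: active resources = [3, 2, 5, 5], total = 15
  t=6: active resources = [6, 5], total = 11
  t=7: active resources = [6, 5], total = 11
  t=8: active resources = [6], total = 6
  t=9: active resources = [6], total = 6
  t=10: active resources = [6], total = 6
Peak resource demand = 15

15


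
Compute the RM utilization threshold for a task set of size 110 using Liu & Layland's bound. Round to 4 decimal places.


Compute 2^(1/110) = 1.0063212332
Subtract 1: 1.0063212332 - 1 = 0.0063212332
Multiply by n: 110 * 0.0063212332 = 0.6953356520
Round to 4 dp: 0.6953

0.6953


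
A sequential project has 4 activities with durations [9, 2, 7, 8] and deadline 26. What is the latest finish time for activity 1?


LF(activity 1) = deadline - sum of successor durations
Successors: activities 2 through 4 with durations [2, 7, 8]
Sum of successor durations = 17
LF = 26 - 17 = 9

9


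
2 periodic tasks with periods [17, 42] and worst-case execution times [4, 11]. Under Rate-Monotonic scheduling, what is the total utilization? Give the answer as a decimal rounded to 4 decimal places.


Compute individual utilizations (exact fractions):
  Task 1: C/T = 4/17 (approx. 0.2353)
  Task 2: C/T = 11/42 (approx. 0.2619)
Total utilization U = 4/17 + 11/42 = 355/714
Rounded to 4 decimal places: U = 0.4972
RM (Liu & Layland) bound for 2 tasks = 0.828427; compare with U = 355/714 (approx. 0.497199)
U <= bound, so schedulable by RM sufficient condition.

0.4972


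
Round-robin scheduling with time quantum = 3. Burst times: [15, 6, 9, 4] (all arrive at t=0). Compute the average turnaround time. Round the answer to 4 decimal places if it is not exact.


Time quantum = 3
Execution trace:
  J1 runs 3 units, time = 3
  J2 runs 3 units, time = 6
  J3 runs 3 units, time = 9
  J4 runs 3 units, time = 12
  J1 runs 3 units, time = 15
  J2 runs 3 units, time = 18
  J3 runs 3 units, time = 21
  J4 runs 1 units, time = 22
  J1 runs 3 units, time = 25
  J3 runs 3 units, time = 28
  J1 runs 3 units, time = 31
  J1 runs 3 units, time = 34
Finish times: [34, 18, 28, 22]
Average turnaround = 102/4 = 25.5

25.5


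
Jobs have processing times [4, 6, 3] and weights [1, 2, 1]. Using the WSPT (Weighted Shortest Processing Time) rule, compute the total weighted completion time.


Compute p/w ratios and sort ascending (WSPT): [(6, 2), (3, 1), (4, 1)]
Compute weighted completion times:
  Job (p=6,w=2): C=6, w*C=2*6=12
  Job (p=3,w=1): C=9, w*C=1*9=9
  Job (p=4,w=1): C=13, w*C=1*13=13
Total weighted completion time = 34

34


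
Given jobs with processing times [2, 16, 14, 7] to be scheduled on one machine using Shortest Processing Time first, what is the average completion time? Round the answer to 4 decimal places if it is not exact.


Sort jobs by processing time (SPT order): [2, 7, 14, 16]
Compute completion times sequentially:
  Job 1: processing = 2, completes at 2
  Job 2: processing = 7, completes at 9
  Job 3: processing = 14, completes at 23
  Job 4: processing = 16, completes at 39
Sum of completion times = 73
Average completion time = 73/4 = 18.25

18.25


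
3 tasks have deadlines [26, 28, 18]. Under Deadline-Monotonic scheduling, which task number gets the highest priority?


Sort tasks by relative deadline (ascending):
  Task 3: deadline = 18
  Task 1: deadline = 26
  Task 2: deadline = 28
Priority order (highest first): [3, 1, 2]
Highest priority task = 3

3


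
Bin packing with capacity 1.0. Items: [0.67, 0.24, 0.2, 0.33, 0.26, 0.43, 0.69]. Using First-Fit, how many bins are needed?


Place items sequentially using First-Fit:
  Item 0.67 -> new Bin 1
  Item 0.24 -> Bin 1 (now 0.91)
  Item 0.2 -> new Bin 2
  Item 0.33 -> Bin 2 (now 0.53)
  Item 0.26 -> Bin 2 (now 0.79)
  Item 0.43 -> new Bin 3
  Item 0.69 -> new Bin 4
Total bins used = 4

4


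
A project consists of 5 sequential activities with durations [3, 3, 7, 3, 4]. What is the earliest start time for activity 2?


Activity 2 starts after activities 1 through 1 complete.
Predecessor durations: [3]
ES = 3 = 3

3


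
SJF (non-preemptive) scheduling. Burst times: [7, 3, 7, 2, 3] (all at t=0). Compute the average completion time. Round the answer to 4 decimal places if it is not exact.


SJF order (ascending): [2, 3, 3, 7, 7]
Completion times:
  Job 1: burst=2, C=2
  Job 2: burst=3, C=5
  Job 3: burst=3, C=8
  Job 4: burst=7, C=15
  Job 5: burst=7, C=22
Average completion = 52/5 = 10.4

10.4


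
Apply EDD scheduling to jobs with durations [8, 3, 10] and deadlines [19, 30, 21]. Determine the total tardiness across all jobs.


Sort by due date (EDD order): [(8, 19), (10, 21), (3, 30)]
Compute completion times and tardiness:
  Job 1: p=8, d=19, C=8, tardiness=max(0,8-19)=0
  Job 2: p=10, d=21, C=18, tardiness=max(0,18-21)=0
  Job 3: p=3, d=30, C=21, tardiness=max(0,21-30)=0
Total tardiness = 0

0


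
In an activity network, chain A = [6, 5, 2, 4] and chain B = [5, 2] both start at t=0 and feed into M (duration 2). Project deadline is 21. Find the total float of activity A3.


Forward pass: ES(A3) = sum of predecessors on chain A = 11
EF = ES + duration = 11 + 2 = 13
Backward pass: LF(M) = deadline = 21; LS(M) = 21 - 2 = 19
LF(A3) = LS(M) - sum(successors on chain A) = 19 - 4 = 15
LS = LF - duration = 15 - 2 = 13
Total float = LS - ES = 13 - 11 = 2

2


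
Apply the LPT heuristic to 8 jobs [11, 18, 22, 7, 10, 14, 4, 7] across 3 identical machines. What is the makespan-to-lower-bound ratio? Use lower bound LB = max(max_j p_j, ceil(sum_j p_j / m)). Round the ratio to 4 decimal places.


LPT order: [22, 18, 14, 11, 10, 7, 7, 4]
Machine loads after assignment: [29, 32, 32]
LPT makespan = 32
Lower bound = max(max_job, ceil(total/3)) = max(22, 31) = 31
Ratio = 32 / 31 = 1.0323

1.0323


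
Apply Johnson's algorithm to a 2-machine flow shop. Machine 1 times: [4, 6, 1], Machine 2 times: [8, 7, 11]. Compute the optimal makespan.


Apply Johnson's rule:
  Group 1 (a <= b): [(3, 1, 11), (1, 4, 8), (2, 6, 7)]
  Group 2 (a > b): []
Optimal job order: [3, 1, 2]
Schedule:
  Job 3: M1 done at 1, M2 done at 12
  Job 1: M1 done at 5, M2 done at 20
  Job 2: M1 done at 11, M2 done at 27
Makespan = 27

27


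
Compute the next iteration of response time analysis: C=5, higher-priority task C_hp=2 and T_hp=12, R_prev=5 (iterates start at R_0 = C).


R_next = C + ceil(R_prev / T_hp) * C_hp
ceil(5 / 12) = ceil(0.4167) = 1
Interference = 1 * 2 = 2
R_next = 5 + 2 = 7

7


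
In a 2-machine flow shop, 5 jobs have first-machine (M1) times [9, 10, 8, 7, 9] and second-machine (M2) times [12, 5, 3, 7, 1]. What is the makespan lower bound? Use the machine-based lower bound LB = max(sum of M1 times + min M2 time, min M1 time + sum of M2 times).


LB1 = sum(M1 times) + min(M2 times) = 43 + 1 = 44
LB2 = min(M1 times) + sum(M2 times) = 7 + 28 = 35
Lower bound = max(LB1, LB2) = max(44, 35) = 44

44


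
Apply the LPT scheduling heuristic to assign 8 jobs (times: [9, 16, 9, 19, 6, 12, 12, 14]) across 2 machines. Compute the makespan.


Sort jobs in decreasing order (LPT): [19, 16, 14, 12, 12, 9, 9, 6]
Assign each job to the least loaded machine:
  Machine 1: jobs [19, 12, 9, 9], load = 49
  Machine 2: jobs [16, 14, 12, 6], load = 48
Makespan = max load = 49

49


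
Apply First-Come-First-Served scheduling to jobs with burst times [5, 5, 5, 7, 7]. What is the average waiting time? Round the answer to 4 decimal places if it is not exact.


FCFS order (as given): [5, 5, 5, 7, 7]
Waiting times:
  Job 1: wait = 0
  Job 2: wait = 5
  Job 3: wait = 10
  Job 4: wait = 15
  Job 5: wait = 22
Sum of waiting times = 52
Average waiting time = 52/5 = 10.4

10.4


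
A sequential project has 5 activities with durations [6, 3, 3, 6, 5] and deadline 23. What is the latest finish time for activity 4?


LF(activity 4) = deadline - sum of successor durations
Successors: activities 5 through 5 with durations [5]
Sum of successor durations = 5
LF = 23 - 5 = 18

18


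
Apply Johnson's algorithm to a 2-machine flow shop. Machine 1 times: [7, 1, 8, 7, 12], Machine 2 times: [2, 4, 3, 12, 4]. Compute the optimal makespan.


Apply Johnson's rule:
  Group 1 (a <= b): [(2, 1, 4), (4, 7, 12)]
  Group 2 (a > b): [(5, 12, 4), (3, 8, 3), (1, 7, 2)]
Optimal job order: [2, 4, 5, 3, 1]
Schedule:
  Job 2: M1 done at 1, M2 done at 5
  Job 4: M1 done at 8, M2 done at 20
  Job 5: M1 done at 20, M2 done at 24
  Job 3: M1 done at 28, M2 done at 31
  Job 1: M1 done at 35, M2 done at 37
Makespan = 37

37


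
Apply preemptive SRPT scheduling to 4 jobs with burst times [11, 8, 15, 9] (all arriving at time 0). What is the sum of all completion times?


Since all jobs arrive at t=0, SRPT equals SPT ordering.
SPT order: [8, 9, 11, 15]
Completion times:
  Job 1: p=8, C=8
  Job 2: p=9, C=17
  Job 3: p=11, C=28
  Job 4: p=15, C=43
Total completion time = 8 + 17 + 28 + 43 = 96

96


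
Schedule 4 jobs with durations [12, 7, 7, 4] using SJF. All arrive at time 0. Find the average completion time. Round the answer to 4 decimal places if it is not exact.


SJF order (ascending): [4, 7, 7, 12]
Completion times:
  Job 1: burst=4, C=4
  Job 2: burst=7, C=11
  Job 3: burst=7, C=18
  Job 4: burst=12, C=30
Average completion = 63/4 = 15.75

15.75


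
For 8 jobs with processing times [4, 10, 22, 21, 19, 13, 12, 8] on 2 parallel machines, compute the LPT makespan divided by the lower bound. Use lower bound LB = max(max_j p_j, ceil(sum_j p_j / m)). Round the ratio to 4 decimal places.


LPT order: [22, 21, 19, 13, 12, 10, 8, 4]
Machine loads after assignment: [55, 54]
LPT makespan = 55
Lower bound = max(max_job, ceil(total/2)) = max(22, 55) = 55
Ratio = 55 / 55 = 1.0

1.0


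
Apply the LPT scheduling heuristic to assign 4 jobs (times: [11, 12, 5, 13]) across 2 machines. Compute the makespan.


Sort jobs in decreasing order (LPT): [13, 12, 11, 5]
Assign each job to the least loaded machine:
  Machine 1: jobs [13, 5], load = 18
  Machine 2: jobs [12, 11], load = 23
Makespan = max load = 23

23


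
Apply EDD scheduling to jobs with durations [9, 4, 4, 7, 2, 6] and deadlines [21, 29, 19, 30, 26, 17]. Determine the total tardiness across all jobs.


Sort by due date (EDD order): [(6, 17), (4, 19), (9, 21), (2, 26), (4, 29), (7, 30)]
Compute completion times and tardiness:
  Job 1: p=6, d=17, C=6, tardiness=max(0,6-17)=0
  Job 2: p=4, d=19, C=10, tardiness=max(0,10-19)=0
  Job 3: p=9, d=21, C=19, tardiness=max(0,19-21)=0
  Job 4: p=2, d=26, C=21, tardiness=max(0,21-26)=0
  Job 5: p=4, d=29, C=25, tardiness=max(0,25-29)=0
  Job 6: p=7, d=30, C=32, tardiness=max(0,32-30)=2
Total tardiness = 2

2


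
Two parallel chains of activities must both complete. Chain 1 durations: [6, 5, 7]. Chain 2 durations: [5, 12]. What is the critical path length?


Path A total = 6 + 5 + 7 = 18
Path B total = 5 + 12 = 17
Critical path = longest path = max(18, 17) = 18

18


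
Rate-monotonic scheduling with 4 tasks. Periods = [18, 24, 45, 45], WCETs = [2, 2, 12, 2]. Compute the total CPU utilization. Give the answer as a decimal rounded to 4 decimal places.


Compute individual utilizations (exact fractions):
  Task 1: C/T = 2/18 = 1/9 (approx. 0.1111)
  Task 2: C/T = 2/24 = 1/12 (approx. 0.0833)
  Task 3: C/T = 12/45 = 4/15 (approx. 0.2667)
  Task 4: C/T = 2/45 (approx. 0.0444)
Total utilization U = 1/9 + 1/12 + 4/15 + 2/45 = 91/180
Rounded to 4 decimal places: U = 0.5056
RM (Liu & Layland) bound for 4 tasks = 0.756828; compare with U = 91/180 (approx. 0.505556)
U <= bound, so schedulable by RM sufficient condition.

0.5056


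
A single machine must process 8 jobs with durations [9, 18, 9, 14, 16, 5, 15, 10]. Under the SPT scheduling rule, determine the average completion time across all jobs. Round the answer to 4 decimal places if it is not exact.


Sort jobs by processing time (SPT order): [5, 9, 9, 10, 14, 15, 16, 18]
Compute completion times sequentially:
  Job 1: processing = 5, completes at 5
  Job 2: processing = 9, completes at 14
  Job 3: processing = 9, completes at 23
  Job 4: processing = 10, completes at 33
  Job 5: processing = 14, completes at 47
  Job 6: processing = 15, completes at 62
  Job 7: processing = 16, completes at 78
  Job 8: processing = 18, completes at 96
Sum of completion times = 358
Average completion time = 358/8 = 44.75

44.75


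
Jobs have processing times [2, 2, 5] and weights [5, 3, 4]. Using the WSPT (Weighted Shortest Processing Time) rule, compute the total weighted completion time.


Compute p/w ratios and sort ascending (WSPT): [(2, 5), (2, 3), (5, 4)]
Compute weighted completion times:
  Job (p=2,w=5): C=2, w*C=5*2=10
  Job (p=2,w=3): C=4, w*C=3*4=12
  Job (p=5,w=4): C=9, w*C=4*9=36
Total weighted completion time = 58

58


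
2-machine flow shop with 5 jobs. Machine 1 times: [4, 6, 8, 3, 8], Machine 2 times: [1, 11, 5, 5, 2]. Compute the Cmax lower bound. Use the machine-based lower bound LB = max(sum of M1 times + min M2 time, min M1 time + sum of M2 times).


LB1 = sum(M1 times) + min(M2 times) = 29 + 1 = 30
LB2 = min(M1 times) + sum(M2 times) = 3 + 24 = 27
Lower bound = max(LB1, LB2) = max(30, 27) = 30

30


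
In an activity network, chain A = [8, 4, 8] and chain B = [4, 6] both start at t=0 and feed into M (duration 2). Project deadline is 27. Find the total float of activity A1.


Forward pass: ES(A1) = sum of predecessors on chain A = 0
EF = ES + duration = 0 + 8 = 8
Backward pass: LF(M) = deadline = 27; LS(M) = 27 - 2 = 25
LF(A1) = LS(M) - sum(successors on chain A) = 25 - 12 = 13
LS = LF - duration = 13 - 8 = 5
Total float = LS - ES = 5 - 0 = 5

5


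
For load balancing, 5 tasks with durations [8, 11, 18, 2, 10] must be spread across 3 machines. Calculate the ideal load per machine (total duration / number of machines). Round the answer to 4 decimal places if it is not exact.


Total processing time = 8 + 11 + 18 + 2 + 10 = 49
Number of machines = 3
Ideal balanced load = 49 / 3 = 16.3333

16.3333
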